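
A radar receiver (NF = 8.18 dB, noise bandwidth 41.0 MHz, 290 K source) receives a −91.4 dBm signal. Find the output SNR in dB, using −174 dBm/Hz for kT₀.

−1.7 dB

Noise floor: N = −174 + 10 log₁₀(B) + NF
10 log₁₀(4.10×10⁷) = 76.13 dB
N = −174 + 76.13 + 8.18 = −89.69 dBm
SNR = P_sig − N = −91.4 − (−89.69) = −1.71 dB → −1.7 dB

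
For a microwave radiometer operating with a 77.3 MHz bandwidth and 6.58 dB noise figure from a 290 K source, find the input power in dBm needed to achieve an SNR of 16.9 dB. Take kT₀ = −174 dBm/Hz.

Sensitivity = −174 + 10 log₁₀(B) + NF + SNR_min
= −174 + 78.88 + 6.58 + 16.9
= −71.64 dBm → −71.6 dBm

−71.6 dBm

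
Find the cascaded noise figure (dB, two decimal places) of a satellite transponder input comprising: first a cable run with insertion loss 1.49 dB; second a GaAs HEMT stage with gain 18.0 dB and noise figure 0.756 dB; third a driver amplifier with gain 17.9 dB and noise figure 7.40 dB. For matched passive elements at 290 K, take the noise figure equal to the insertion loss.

Convert to linear (a loss of L dB is a gain of −L dB): F_i = 10^(NF_i/10), G_i = 10^(G_i,dB/10)
  Stage 1: F_1 = 10^(1.49/10) = 1.409, G_1 = 10^(−1.49/10) = 0.7096
  Stage 2: F_2 = 10^(0.756/10) = 1.190, G_2 = 10^(18.0/10) = 63.10
  Stage 3: F_3 = 10^(7.40/10) = 5.495, G_3 = 10^(17.9/10) = 61.66
Friis cascade:
  F = 1.409 + (1.190 − 1)/0.7096 + (5.495 − 1)/44.77 = 1.778
NF = 10 log₁₀(1.778) = 2.50 dB

2.50 dB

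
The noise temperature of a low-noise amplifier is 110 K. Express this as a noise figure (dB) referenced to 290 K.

1.40 dB

F = 1 + T_e/T₀ = 1 + 110/290 = 1.37931
NF = 10 log₁₀(1.37931) = 1.40 dB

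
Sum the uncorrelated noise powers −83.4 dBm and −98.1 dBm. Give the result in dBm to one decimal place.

−83.3 dBm

Convert to linear, add, convert back:
P₁ = 4.57×10⁻¹² W, P₂ = 1.55×10⁻¹³ W
P_tot = 4.73×10⁻¹² W → 10 log₁₀(P_tot / 10⁻³) = −83.3 dBm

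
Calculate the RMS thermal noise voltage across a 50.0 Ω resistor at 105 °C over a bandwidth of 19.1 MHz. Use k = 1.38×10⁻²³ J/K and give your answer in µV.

4.46 µV

T = 105 °C + 273.15 = 378.15 K
V_n = √(4kTRB)
4kTRB = 4 × 1.38×10⁻²³ × 378.15 × 5.00×10¹ × 1.91×10⁷ = 1.99×10⁻¹¹ V²
V_n = √(1.99×10⁻¹¹) = 4.46×10⁻⁶ V = 4.46 µV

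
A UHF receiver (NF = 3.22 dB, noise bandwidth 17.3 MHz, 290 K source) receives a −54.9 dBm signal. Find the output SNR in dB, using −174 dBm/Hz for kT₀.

Noise floor: N = −174 + 10 log₁₀(B) + NF
10 log₁₀(1.73×10⁷) = 72.38 dB
N = −174 + 72.38 + 3.22 = −98.40 dBm
SNR = P_sig − N = −54.9 − (−98.40) = 43.50 dB → 43.5 dB

43.5 dB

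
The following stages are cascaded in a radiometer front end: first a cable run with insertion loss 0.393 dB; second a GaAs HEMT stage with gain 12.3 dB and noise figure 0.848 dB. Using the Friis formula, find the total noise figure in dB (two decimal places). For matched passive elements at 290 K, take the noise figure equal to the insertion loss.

Convert to linear (a loss of L dB is a gain of −L dB): F_i = 10^(NF_i/10), G_i = 10^(G_i,dB/10)
  Stage 1: F_1 = 10^(0.393/10) = 1.095, G_1 = 10^(−0.393/10) = 0.9135
  Stage 2: F_2 = 10^(0.848/10) = 1.216, G_2 = 10^(12.3/10) = 16.98
Friis cascade:
  F = 1.095 + (1.216 − 1)/0.9135 = 1.331
NF = 10 log₁₀(1.331) = 1.24 dB

1.24 dB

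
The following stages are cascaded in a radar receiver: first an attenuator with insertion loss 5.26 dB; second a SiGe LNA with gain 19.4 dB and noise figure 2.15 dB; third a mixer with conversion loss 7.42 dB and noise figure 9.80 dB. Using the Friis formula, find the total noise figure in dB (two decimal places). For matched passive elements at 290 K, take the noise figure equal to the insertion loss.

Convert to linear (a loss of L dB is a gain of −L dB): F_i = 10^(NF_i/10), G_i = 10^(G_i,dB/10)
  Stage 1: F_1 = 10^(5.26/10) = 3.357, G_1 = 10^(−5.26/10) = 0.2979
  Stage 2: F_2 = 10^(2.15/10) = 1.641, G_2 = 10^(19.4/10) = 87.10
  Stage 3: F_3 = 10^(9.80/10) = 9.550, G_3 = 10^(−7.42/10) = 0.1811
Friis cascade:
  F = 3.357 + (1.641 − 1)/0.2979 + (9.550 − 1)/25.94 = 5.838
NF = 10 log₁₀(5.838) = 7.66 dB

7.66 dB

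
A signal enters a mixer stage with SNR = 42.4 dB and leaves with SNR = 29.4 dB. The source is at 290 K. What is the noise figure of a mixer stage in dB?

NF (dB) = SNR_in(dB) − SNR_out(dB) when the source is at T₀
NF = 42.4 − 29.4 = 13.0 dB

13.0 dB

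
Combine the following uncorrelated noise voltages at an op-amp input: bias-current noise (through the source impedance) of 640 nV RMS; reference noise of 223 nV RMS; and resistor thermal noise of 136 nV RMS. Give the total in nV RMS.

Uncorrelated sources add in power (mean-square): V_tot = √(ΣV_i²)
V_tot = √[(6.40×10⁻⁷)² + (2.23×10⁻⁷)² + (1.36×10⁻⁷)²] = 6.91×10⁻⁷ V = 691 nV

691 nV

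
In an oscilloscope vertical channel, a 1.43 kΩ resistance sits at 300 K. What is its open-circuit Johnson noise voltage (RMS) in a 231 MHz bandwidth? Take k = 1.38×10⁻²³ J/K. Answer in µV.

74.0 µV

V_n = √(4kTRB)
4kTRB = 4 × 1.38×10⁻²³ × 300 × 1.43×10³ × 2.31×10⁸ = 5.47×10⁻⁹ V²
V_n = √(5.47×10⁻⁹) = 7.40×10⁻⁵ V = 74.0 µV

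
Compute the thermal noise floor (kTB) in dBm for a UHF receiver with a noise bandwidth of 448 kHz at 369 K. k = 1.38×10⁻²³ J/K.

P_n = kTB = 1.38×10⁻²³ × 369 × 4.48×10⁵ = 2.28×10⁻¹⁵ W
In dBm: 10 log₁₀(2.28×10⁻¹⁵ / 10⁻³) = −116.4 dBm

−116.4 dBm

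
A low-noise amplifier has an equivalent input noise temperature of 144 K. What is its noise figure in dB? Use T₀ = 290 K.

1.75 dB

F = 1 + T_e/T₀ = 1 + 144/290 = 1.49655
NF = 10 log₁₀(1.49655) = 1.75 dB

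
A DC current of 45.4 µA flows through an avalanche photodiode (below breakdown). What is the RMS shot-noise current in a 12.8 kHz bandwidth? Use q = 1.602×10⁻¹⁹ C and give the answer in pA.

I_n = √(2qI·B)
2qI·B = 2 × 1.602×10⁻¹⁹ × 4.54×10⁻⁵ × 1.28×10⁴ = 1.86×10⁻¹⁹ A²
I_n = √(1.86×10⁻¹⁹) = 4.31×10⁻¹⁰ A = 431 pA

431 pA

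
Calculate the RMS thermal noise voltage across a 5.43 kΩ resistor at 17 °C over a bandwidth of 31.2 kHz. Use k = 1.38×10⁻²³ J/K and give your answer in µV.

1.65 µV

T = 17 °C + 273.15 = 290.15 K
V_n = √(4kTRB)
4kTRB = 4 × 1.38×10⁻²³ × 290.15 × 5.43×10³ × 3.12×10⁴ = 2.71×10⁻¹² V²
V_n = √(2.71×10⁻¹²) = 1.65×10⁻⁶ V = 1.65 µV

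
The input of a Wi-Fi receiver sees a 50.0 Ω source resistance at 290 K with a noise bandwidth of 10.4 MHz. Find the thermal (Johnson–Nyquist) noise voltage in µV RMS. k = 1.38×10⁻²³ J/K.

2.89 µV

V_n = √(4kTRB)
4kTRB = 4 × 1.38×10⁻²³ × 290 × 5.00×10¹ × 1.04×10⁷ = 8.32×10⁻¹² V²
V_n = √(8.32×10⁻¹²) = 2.89×10⁻⁶ V = 2.89 µV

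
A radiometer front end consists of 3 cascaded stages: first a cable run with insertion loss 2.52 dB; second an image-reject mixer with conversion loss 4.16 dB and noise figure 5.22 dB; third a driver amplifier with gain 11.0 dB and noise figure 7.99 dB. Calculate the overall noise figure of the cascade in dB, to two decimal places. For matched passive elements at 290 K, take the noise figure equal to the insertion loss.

14.86 dB

Convert to linear (a loss of L dB is a gain of −L dB): F_i = 10^(NF_i/10), G_i = 10^(G_i,dB/10)
  Stage 1: F_1 = 10^(2.52/10) = 1.786, G_1 = 10^(−2.52/10) = 0.5598
  Stage 2: F_2 = 10^(5.22/10) = 3.327, G_2 = 10^(−4.16/10) = 0.3837
  Stage 3: F_3 = 10^(7.99/10) = 6.295, G_3 = 10^(11.0/10) = 12.59
Friis cascade:
  F = 1.786 + (3.327 − 1)/0.5598 + (6.295 − 1)/0.2148 = 30.60
NF = 10 log₁₀(30.60) = 14.86 dB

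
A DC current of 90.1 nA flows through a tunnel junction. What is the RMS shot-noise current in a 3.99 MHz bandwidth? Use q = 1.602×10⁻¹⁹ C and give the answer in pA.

I_n = √(2qI·B)
2qI·B = 2 × 1.602×10⁻¹⁹ × 9.01×10⁻⁸ × 3.99×10⁶ = 1.15×10⁻¹⁹ A²
I_n = √(1.15×10⁻¹⁹) = 3.39×10⁻¹⁰ A = 339 pA

339 pA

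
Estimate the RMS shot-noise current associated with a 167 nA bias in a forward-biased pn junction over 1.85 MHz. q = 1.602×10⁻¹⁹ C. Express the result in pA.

I_n = √(2qI·B)
2qI·B = 2 × 1.602×10⁻¹⁹ × 1.67×10⁻⁷ × 1.85×10⁶ = 9.90×10⁻²⁰ A²
I_n = √(9.90×10⁻²⁰) = 3.15×10⁻¹⁰ A = 315 pA

315 pA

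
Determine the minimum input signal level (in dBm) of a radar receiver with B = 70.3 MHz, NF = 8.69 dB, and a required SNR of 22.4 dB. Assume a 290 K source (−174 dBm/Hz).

Sensitivity = −174 + 10 log₁₀(B) + NF + SNR_min
= −174 + 78.47 + 8.69 + 22.4
= −64.44 dBm → −64.4 dBm

−64.4 dBm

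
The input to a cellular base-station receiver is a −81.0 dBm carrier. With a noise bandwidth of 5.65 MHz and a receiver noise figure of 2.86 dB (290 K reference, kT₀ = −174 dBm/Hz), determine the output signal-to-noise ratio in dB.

22.6 dB

Noise floor: N = −174 + 10 log₁₀(B) + NF
10 log₁₀(5.65×10⁶) = 67.52 dB
N = −174 + 67.52 + 2.86 = −103.62 dBm
SNR = P_sig − N = −81.0 − (−103.62) = 22.62 dB → 22.6 dB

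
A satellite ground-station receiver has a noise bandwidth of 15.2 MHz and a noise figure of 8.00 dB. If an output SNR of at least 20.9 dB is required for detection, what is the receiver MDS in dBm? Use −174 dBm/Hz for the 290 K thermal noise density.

−73.3 dBm

Sensitivity = −174 + 10 log₁₀(B) + NF + SNR_min
= −174 + 71.82 + 8.00 + 20.9
= −73.28 dBm → −73.3 dBm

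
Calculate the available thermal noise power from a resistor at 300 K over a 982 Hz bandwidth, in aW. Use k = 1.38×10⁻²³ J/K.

4.07 aW

P_n = kTB = 1.38×10⁻²³ × 300 × 9.82×10² = 4.07×10⁻¹⁸ W = 4.07 aW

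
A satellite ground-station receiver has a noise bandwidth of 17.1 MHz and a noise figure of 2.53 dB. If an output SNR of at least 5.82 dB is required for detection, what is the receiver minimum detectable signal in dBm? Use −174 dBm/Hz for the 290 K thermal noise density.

−93.3 dBm

Sensitivity = −174 + 10 log₁₀(B) + NF + SNR_min
= −174 + 72.33 + 2.53 + 5.82
= −93.32 dBm → −93.3 dBm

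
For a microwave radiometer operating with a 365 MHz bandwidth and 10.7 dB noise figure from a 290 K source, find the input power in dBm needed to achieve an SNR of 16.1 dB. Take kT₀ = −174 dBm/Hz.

Sensitivity = −174 + 10 log₁₀(B) + NF + SNR_min
= −174 + 85.62 + 10.7 + 16.1
= −61.58 dBm → −61.6 dBm

−61.6 dBm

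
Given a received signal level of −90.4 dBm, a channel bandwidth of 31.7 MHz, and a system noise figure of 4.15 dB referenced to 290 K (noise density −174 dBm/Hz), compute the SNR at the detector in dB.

Noise floor: N = −174 + 10 log₁₀(B) + NF
10 log₁₀(3.17×10⁷) = 75.01 dB
N = −174 + 75.01 + 4.15 = −94.84 dBm
SNR = P_sig − N = −90.4 − (−94.84) = 4.44 dB → 4.4 dB

4.4 dB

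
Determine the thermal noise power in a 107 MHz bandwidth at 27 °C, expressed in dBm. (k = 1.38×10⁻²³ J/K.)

−93.5 dBm

T = 27 °C + 273.15 = 300.15 K
P_n = kTB = 1.38×10⁻²³ × 300.15 × 1.07×10⁸ = 4.43×10⁻¹³ W
In dBm: 10 log₁₀(4.43×10⁻¹³ / 10⁻³) = −93.5 dBm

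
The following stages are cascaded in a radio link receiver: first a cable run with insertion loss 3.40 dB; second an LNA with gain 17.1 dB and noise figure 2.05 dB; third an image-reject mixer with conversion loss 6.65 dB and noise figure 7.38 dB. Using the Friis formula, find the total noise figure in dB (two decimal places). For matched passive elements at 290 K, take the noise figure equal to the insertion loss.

5.68 dB

Convert to linear (a loss of L dB is a gain of −L dB): F_i = 10^(NF_i/10), G_i = 10^(G_i,dB/10)
  Stage 1: F_1 = 10^(3.40/10) = 2.188, G_1 = 10^(−3.40/10) = 0.4571
  Stage 2: F_2 = 10^(2.05/10) = 1.603, G_2 = 10^(17.1/10) = 51.29
  Stage 3: F_3 = 10^(7.38/10) = 5.470, G_3 = 10^(−6.65/10) = 0.2163
Friis cascade:
  F = 2.188 + (1.603 − 1)/0.4571 + (5.470 − 1)/23.44 = 3.698
NF = 10 log₁₀(3.698) = 5.68 dB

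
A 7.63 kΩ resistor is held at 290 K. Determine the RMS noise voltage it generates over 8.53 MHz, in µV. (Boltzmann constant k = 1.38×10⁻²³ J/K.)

32.3 µV

V_n = √(4kTRB)
4kTRB = 4 × 1.38×10⁻²³ × 290 × 7.63×10³ × 8.53×10⁶ = 1.04×10⁻⁹ V²
V_n = √(1.04×10⁻⁹) = 3.23×10⁻⁵ V = 32.3 µV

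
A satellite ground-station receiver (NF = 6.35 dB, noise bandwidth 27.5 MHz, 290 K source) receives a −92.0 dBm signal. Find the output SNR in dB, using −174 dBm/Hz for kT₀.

Noise floor: N = −174 + 10 log₁₀(B) + NF
10 log₁₀(2.75×10⁷) = 74.39 dB
N = −174 + 74.39 + 6.35 = −93.26 dBm
SNR = P_sig − N = −92.0 − (−93.26) = 1.26 dB → 1.3 dB

1.3 dB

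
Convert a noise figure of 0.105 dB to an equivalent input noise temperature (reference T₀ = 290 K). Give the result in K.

7.10 K

F = 10^(0.105/10) = 1.02447
T_e = (F − 1)·T₀ = (1.02447 − 1) × 290 = 7.10 K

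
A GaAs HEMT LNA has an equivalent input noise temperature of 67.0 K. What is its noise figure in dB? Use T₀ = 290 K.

F = 1 + T_e/T₀ = 1 + 67.0/290 = 1.23103
NF = 10 log₁₀(1.23103) = 0.903 dB

0.903 dB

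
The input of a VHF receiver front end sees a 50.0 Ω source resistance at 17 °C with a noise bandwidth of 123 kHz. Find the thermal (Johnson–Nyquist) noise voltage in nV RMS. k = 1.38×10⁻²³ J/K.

314 nV

T = 17 °C + 273.15 = 290.15 K
V_n = √(4kTRB)
4kTRB = 4 × 1.38×10⁻²³ × 290.15 × 5.00×10¹ × 1.23×10⁵ = 9.85×10⁻¹⁴ V²
V_n = √(9.85×10⁻¹⁴) = 3.14×10⁻⁷ V = 314 nV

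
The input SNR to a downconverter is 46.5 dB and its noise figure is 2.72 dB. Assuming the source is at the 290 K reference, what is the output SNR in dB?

43.78 dB

By definition F = SNR_in/SNR_out, so in dB: SNR_out = SNR_in − NF
SNR_out = 46.5 − 2.72 = 43.78 dB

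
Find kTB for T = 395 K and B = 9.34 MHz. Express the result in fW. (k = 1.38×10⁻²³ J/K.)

P_n = kTB = 1.38×10⁻²³ × 395 × 9.34×10⁶ = 5.09×10⁻¹⁴ W = 50.9 fW

50.9 fW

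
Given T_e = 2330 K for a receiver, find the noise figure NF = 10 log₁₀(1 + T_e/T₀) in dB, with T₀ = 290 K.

9.56 dB

F = 1 + T_e/T₀ = 1 + 2330/290 = 9.03448
NF = 10 log₁₀(9.03448) = 9.56 dB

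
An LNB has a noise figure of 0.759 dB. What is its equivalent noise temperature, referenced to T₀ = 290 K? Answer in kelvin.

F = 10^(0.759/10) = 1.19097
T_e = (F − 1)·T₀ = (1.19097 − 1) × 290 = 55.4 K

55.4 K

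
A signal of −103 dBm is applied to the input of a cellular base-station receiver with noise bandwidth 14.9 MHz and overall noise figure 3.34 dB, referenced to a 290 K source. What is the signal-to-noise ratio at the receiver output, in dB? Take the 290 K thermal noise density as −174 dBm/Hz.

−4.1 dB

Noise floor: N = −174 + 10 log₁₀(B) + NF
10 log₁₀(1.49×10⁷) = 71.73 dB
N = −174 + 71.73 + 3.34 = −98.93 dBm
SNR = P_sig − N = −103 − (−98.93) = −4.07 dB → −4.1 dB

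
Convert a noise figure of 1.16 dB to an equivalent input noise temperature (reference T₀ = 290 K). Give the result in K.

F = 10^(1.16/10) = 1.30617
T_e = (F − 1)·T₀ = (1.30617 − 1) × 290 = 88.8 K

88.8 K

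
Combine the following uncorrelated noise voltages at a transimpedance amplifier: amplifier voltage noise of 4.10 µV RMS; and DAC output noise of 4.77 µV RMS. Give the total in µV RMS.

6.29 µV

Uncorrelated sources add in power (mean-square): V_tot = √(ΣV_i²)
V_tot = √[(4.10×10⁻⁶)² + (4.77×10⁻⁶)²] = 6.29×10⁻⁶ V = 6.29 µV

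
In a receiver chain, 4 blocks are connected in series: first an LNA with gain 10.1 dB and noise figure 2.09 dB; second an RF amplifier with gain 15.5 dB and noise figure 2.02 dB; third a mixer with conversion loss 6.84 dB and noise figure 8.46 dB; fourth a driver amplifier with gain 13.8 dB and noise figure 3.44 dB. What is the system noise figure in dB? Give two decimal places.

2.33 dB

Convert to linear (a loss of L dB is a gain of −L dB): F_i = 10^(NF_i/10), G_i = 10^(G_i,dB/10)
  Stage 1: F_1 = 10^(2.09/10) = 1.618, G_1 = 10^(10.1/10) = 10.23
  Stage 2: F_2 = 10^(2.02/10) = 1.592, G_2 = 10^(15.5/10) = 35.48
  Stage 3: F_3 = 10^(8.46/10) = 7.015, G_3 = 10^(−6.84/10) = 0.2070
  Stage 4: F_4 = 10^(3.44/10) = 2.208, G_4 = 10^(13.8/10) = 23.99
Friis cascade:
  F = 1.618 + (1.592 − 1)/10.23 + (7.015 − 1)/363.1 + (2.208 − 1)/75.16 = 1.709
NF = 10 log₁₀(1.709) = 2.33 dB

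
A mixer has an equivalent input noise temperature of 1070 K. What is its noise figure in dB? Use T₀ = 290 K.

F = 1 + T_e/T₀ = 1 + 1070/290 = 4.68966
NF = 10 log₁₀(4.68966) = 6.71 dB

6.71 dB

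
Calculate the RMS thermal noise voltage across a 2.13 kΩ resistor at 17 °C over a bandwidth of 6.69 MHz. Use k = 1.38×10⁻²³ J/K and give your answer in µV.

T = 17 °C + 273.15 = 290.15 K
V_n = √(4kTRB)
4kTRB = 4 × 1.38×10⁻²³ × 290.15 × 2.13×10³ × 6.69×10⁶ = 2.28×10⁻¹⁰ V²
V_n = √(2.28×10⁻¹⁰) = 1.51×10⁻⁵ V = 15.1 µV

15.1 µV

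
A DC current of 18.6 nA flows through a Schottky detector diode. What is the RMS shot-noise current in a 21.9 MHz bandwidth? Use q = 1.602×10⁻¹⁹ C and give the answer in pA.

361 pA

I_n = √(2qI·B)
2qI·B = 2 × 1.602×10⁻¹⁹ × 1.86×10⁻⁸ × 2.19×10⁷ = 1.31×10⁻¹⁹ A²
I_n = √(1.31×10⁻¹⁹) = 3.61×10⁻¹⁰ A = 361 pA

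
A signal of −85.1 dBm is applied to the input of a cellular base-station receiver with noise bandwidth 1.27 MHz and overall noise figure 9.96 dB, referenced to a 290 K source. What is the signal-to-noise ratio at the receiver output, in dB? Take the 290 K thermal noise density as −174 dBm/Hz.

17.9 dB

Noise floor: N = −174 + 10 log₁₀(B) + NF
10 log₁₀(1.27×10⁶) = 61.04 dB
N = −174 + 61.04 + 9.96 = −103.00 dBm
SNR = P_sig − N = −85.1 − (−103.00) = 17.90 dB → 17.9 dB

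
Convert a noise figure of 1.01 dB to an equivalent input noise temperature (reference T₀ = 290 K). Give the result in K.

F = 10^(1.01/10) = 1.26183
T_e = (F − 1)·T₀ = (1.26183 − 1) × 290 = 75.9 K

75.9 K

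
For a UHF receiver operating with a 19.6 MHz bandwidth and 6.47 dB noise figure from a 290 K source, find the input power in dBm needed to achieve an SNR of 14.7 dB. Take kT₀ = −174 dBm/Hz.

−79.9 dBm

Sensitivity = −174 + 10 log₁₀(B) + NF + SNR_min
= −174 + 72.92 + 6.47 + 14.7
= −79.91 dBm → −79.9 dBm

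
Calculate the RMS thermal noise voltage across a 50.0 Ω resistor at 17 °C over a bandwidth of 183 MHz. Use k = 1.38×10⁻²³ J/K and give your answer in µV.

T = 17 °C + 273.15 = 290.15 K
V_n = √(4kTRB)
4kTRB = 4 × 1.38×10⁻²³ × 290.15 × 5.00×10¹ × 1.83×10⁸ = 1.47×10⁻¹⁰ V²
V_n = √(1.47×10⁻¹⁰) = 1.21×10⁻⁵ V = 12.1 µV

12.1 µV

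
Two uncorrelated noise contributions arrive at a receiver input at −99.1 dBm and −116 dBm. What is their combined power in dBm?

Convert to linear, add, convert back:
P₁ = 1.23×10⁻¹³ W, P₂ = 2.51×10⁻¹⁵ W
P_tot = 1.26×10⁻¹³ W → 10 log₁₀(P_tot / 10⁻³) = −99.0 dBm

−99.0 dBm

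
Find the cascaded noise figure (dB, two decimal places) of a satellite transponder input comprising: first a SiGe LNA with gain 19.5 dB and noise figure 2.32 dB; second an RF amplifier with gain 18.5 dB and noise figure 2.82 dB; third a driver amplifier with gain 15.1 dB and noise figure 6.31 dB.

2.35 dB

Convert to linear (a loss of L dB is a gain of −L dB): F_i = 10^(NF_i/10), G_i = 10^(G_i,dB/10)
  Stage 1: F_1 = 10^(2.32/10) = 1.706, G_1 = 10^(19.5/10) = 89.13
  Stage 2: F_2 = 10^(2.82/10) = 1.914, G_2 = 10^(18.5/10) = 70.79
  Stage 3: F_3 = 10^(6.31/10) = 4.276, G_3 = 10^(15.1/10) = 32.36
Friis cascade:
  F = 1.706 + (1.914 − 1)/89.13 + (4.276 − 1)/6310 = 1.717
NF = 10 log₁₀(1.717) = 2.35 dB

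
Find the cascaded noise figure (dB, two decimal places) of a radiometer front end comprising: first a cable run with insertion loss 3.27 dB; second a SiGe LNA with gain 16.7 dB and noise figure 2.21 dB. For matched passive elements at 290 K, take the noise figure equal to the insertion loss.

Convert to linear (a loss of L dB is a gain of −L dB): F_i = 10^(NF_i/10), G_i = 10^(G_i,dB/10)
  Stage 1: F_1 = 10^(3.27/10) = 2.123, G_1 = 10^(−3.27/10) = 0.4710
  Stage 2: F_2 = 10^(2.21/10) = 1.663, G_2 = 10^(16.7/10) = 46.77
Friis cascade:
  F = 2.123 + (1.663 − 1)/0.4710 = 3.532
NF = 10 log₁₀(3.532) = 5.48 dB

5.48 dB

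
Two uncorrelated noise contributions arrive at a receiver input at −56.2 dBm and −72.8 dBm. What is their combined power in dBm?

Convert to linear, add, convert back:
P₁ = 2.40×10⁻⁹ W, P₂ = 5.25×10⁻¹¹ W
P_tot = 2.45×10⁻⁹ W → 10 log₁₀(P_tot / 10⁻³) = −56.1 dBm

−56.1 dBm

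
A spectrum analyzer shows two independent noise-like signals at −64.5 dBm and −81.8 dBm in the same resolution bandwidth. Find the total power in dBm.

Convert to linear, add, convert back:
P₁ = 3.55×10⁻¹⁰ W, P₂ = 6.61×10⁻¹² W
P_tot = 3.61×10⁻¹⁰ W → 10 log₁₀(P_tot / 10⁻³) = −64.4 dBm

−64.4 dBm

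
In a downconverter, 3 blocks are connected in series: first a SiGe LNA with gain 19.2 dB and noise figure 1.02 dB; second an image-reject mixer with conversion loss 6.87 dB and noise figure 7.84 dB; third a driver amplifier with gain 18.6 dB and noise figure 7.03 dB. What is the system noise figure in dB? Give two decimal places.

Convert to linear (a loss of L dB is a gain of −L dB): F_i = 10^(NF_i/10), G_i = 10^(G_i,dB/10)
  Stage 1: F_1 = 10^(1.02/10) = 1.265, G_1 = 10^(19.2/10) = 83.18
  Stage 2: F_2 = 10^(7.84/10) = 6.081, G_2 = 10^(−6.87/10) = 0.2056
  Stage 3: F_3 = 10^(7.03/10) = 5.047, G_3 = 10^(18.6/10) = 72.44
Friis cascade:
  F = 1.265 + (6.081 − 1)/83.18 + (5.047 − 1)/17.10 = 1.562
NF = 10 log₁₀(1.562) = 1.94 dB

1.94 dB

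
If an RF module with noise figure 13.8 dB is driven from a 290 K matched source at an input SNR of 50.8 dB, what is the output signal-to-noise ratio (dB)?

By definition F = SNR_in/SNR_out, so in dB: SNR_out = SNR_in − NF
SNR_out = 50.8 − 13.8 = 37.0 dB

37.0 dB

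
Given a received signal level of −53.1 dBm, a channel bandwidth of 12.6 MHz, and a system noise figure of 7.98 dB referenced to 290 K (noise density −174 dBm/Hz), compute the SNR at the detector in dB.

41.9 dB

Noise floor: N = −174 + 10 log₁₀(B) + NF
10 log₁₀(1.26×10⁷) = 71 dB
N = −174 + 71 + 7.98 = −95.02 dBm
SNR = P_sig − N = −53.1 − (−95.02) = 41.92 dB → 41.9 dB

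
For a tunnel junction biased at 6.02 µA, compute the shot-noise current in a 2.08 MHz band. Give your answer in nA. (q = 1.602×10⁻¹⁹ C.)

I_n = √(2qI·B)
2qI·B = 2 × 1.602×10⁻¹⁹ × 6.02×10⁻⁶ × 2.08×10⁶ = 4.01×10⁻¹⁸ A²
I_n = √(4.01×10⁻¹⁸) = 2.00×10⁻⁹ A = 2.00 nA

2.00 nA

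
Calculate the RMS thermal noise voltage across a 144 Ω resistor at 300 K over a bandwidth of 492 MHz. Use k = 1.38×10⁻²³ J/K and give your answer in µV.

V_n = √(4kTRB)
4kTRB = 4 × 1.38×10⁻²³ × 300 × 1.44×10² × 4.92×10⁸ = 1.17×10⁻⁹ V²
V_n = √(1.17×10⁻⁹) = 3.43×10⁻⁵ V = 34.3 µV

34.3 µV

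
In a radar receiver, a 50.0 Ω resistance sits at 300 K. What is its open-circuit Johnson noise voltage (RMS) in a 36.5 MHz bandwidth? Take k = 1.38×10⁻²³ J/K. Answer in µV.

5.50 µV

V_n = √(4kTRB)
4kTRB = 4 × 1.38×10⁻²³ × 300 × 5.00×10¹ × 3.65×10⁷ = 3.02×10⁻¹¹ V²
V_n = √(3.02×10⁻¹¹) = 5.50×10⁻⁶ V = 5.50 µV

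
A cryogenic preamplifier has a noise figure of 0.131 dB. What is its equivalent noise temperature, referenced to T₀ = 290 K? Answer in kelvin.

F = 10^(0.131/10) = 1.03062
T_e = (F − 1)·T₀ = (1.03062 − 1) × 290 = 8.88 K

8.88 K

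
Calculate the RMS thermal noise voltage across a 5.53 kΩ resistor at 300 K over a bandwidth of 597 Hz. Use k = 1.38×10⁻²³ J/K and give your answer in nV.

V_n = √(4kTRB)
4kTRB = 4 × 1.38×10⁻²³ × 300 × 5.53×10³ × 5.97×10² = 5.47×10⁻¹⁴ V²
V_n = √(5.47×10⁻¹⁴) = 2.34×10⁻⁷ V = 234 nV

234 nV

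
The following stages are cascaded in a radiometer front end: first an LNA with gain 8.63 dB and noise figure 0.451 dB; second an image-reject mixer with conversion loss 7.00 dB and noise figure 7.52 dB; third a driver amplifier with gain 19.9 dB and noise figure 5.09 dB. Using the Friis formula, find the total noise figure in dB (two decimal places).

Convert to linear (a loss of L dB is a gain of −L dB): F_i = 10^(NF_i/10), G_i = 10^(G_i,dB/10)
  Stage 1: F_1 = 10^(0.451/10) = 1.109, G_1 = 10^(8.63/10) = 7.295
  Stage 2: F_2 = 10^(7.52/10) = 5.649, G_2 = 10^(−7.00/10) = 0.1995
  Stage 3: F_3 = 10^(5.09/10) = 3.228, G_3 = 10^(19.9/10) = 97.72
Friis cascade:
  F = 1.109 + (5.649 − 1)/7.295 + (3.228 − 1)/1.455 = 3.278
NF = 10 log₁₀(3.278) = 5.16 dB

5.16 dB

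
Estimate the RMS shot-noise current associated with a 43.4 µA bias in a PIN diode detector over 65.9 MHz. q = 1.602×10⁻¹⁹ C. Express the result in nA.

I_n = √(2qI·B)
2qI·B = 2 × 1.602×10⁻¹⁹ × 4.34×10⁻⁵ × 6.59×10⁷ = 9.16×10⁻¹⁶ A²
I_n = √(9.16×10⁻¹⁶) = 3.03×10⁻⁸ A = 30.3 nA

30.3 nA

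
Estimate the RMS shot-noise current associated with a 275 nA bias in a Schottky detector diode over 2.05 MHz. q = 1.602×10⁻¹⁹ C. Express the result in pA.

I_n = √(2qI·B)
2qI·B = 2 × 1.602×10⁻¹⁹ × 2.75×10⁻⁷ × 2.05×10⁶ = 1.81×10⁻¹⁹ A²
I_n = √(1.81×10⁻¹⁹) = 4.25×10⁻¹⁰ A = 425 pA

425 pA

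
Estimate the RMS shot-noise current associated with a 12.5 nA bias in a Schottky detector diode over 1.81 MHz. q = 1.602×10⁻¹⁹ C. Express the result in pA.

85.1 pA

I_n = √(2qI·B)
2qI·B = 2 × 1.602×10⁻¹⁹ × 1.25×10⁻⁸ × 1.81×10⁶ = 7.25×10⁻²¹ A²
I_n = √(7.25×10⁻²¹) = 8.51×10⁻¹¹ A = 85.1 pA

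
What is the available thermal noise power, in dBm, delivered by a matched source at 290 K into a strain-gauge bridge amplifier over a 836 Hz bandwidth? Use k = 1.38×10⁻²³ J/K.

P_n = kTB = 1.38×10⁻²³ × 290 × 8.36×10² = 3.35×10⁻¹⁸ W
In dBm: 10 log₁₀(3.35×10⁻¹⁸ / 10⁻³) = −144.8 dBm

−144.8 dBm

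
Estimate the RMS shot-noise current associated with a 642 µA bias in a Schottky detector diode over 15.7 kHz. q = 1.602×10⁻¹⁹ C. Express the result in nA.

I_n = √(2qI·B)
2qI·B = 2 × 1.602×10⁻¹⁹ × 6.42×10⁻⁴ × 1.57×10⁴ = 3.23×10⁻¹⁸ A²
I_n = √(3.23×10⁻¹⁸) = 1.80×10⁻⁹ A = 1.80 nA

1.80 nA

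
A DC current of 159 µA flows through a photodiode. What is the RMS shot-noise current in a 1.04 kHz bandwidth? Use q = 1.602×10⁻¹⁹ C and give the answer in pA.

I_n = √(2qI·B)
2qI·B = 2 × 1.602×10⁻¹⁹ × 1.59×10⁻⁴ × 1.04×10³ = 5.30×10⁻²⁰ A²
I_n = √(5.30×10⁻²⁰) = 2.30×10⁻¹⁰ A = 230 pA

230 pA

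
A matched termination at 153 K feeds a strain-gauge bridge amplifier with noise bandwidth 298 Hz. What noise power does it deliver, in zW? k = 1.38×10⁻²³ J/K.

P_n = kTB = 1.38×10⁻²³ × 153 × 2.98×10² = 6.29×10⁻¹⁹ W = 629 zW

629 zW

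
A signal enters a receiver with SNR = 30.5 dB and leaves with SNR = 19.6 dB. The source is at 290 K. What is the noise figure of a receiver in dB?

10.9 dB

NF (dB) = SNR_in(dB) − SNR_out(dB) when the source is at T₀
NF = 30.5 − 19.6 = 10.9 dB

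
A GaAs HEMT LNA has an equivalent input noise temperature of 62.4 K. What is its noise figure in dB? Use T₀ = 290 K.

0.846 dB

F = 1 + T_e/T₀ = 1 + 62.4/290 = 1.21517
NF = 10 log₁₀(1.21517) = 0.846 dB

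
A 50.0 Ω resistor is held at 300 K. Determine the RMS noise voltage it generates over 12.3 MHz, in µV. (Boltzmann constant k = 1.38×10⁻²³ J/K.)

3.19 µV

V_n = √(4kTRB)
4kTRB = 4 × 1.38×10⁻²³ × 300 × 5.00×10¹ × 1.23×10⁷ = 1.02×10⁻¹¹ V²
V_n = √(1.02×10⁻¹¹) = 3.19×10⁻⁶ V = 3.19 µV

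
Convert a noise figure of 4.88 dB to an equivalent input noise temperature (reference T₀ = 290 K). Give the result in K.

602 K

F = 10^(4.88/10) = 3.0761
T_e = (F − 1)·T₀ = (3.0761 − 1) × 290 = 602 K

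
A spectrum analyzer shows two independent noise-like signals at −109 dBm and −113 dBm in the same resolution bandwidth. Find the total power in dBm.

Convert to linear, add, convert back:
P₁ = 1.26×10⁻¹⁴ W, P₂ = 5.01×10⁻¹⁵ W
P_tot = 1.76×10⁻¹⁴ W → 10 log₁₀(P_tot / 10⁻³) = −107.5 dBm

−107.5 dBm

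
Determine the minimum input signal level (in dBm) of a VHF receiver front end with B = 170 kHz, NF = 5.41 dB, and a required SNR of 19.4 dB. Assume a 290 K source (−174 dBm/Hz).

Sensitivity = −174 + 10 log₁₀(B) + NF + SNR_min
= −174 + 52.3 + 5.41 + 19.4
= −96.89 dBm → −96.9 dBm

−96.9 dBm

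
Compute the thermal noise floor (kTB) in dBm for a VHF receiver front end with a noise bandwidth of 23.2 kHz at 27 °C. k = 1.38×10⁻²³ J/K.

T = 27 °C + 273.15 = 300.15 K
P_n = kTB = 1.38×10⁻²³ × 300.15 × 2.32×10⁴ = 9.61×10⁻¹⁷ W
In dBm: 10 log₁₀(9.61×10⁻¹⁷ / 10⁻³) = −130.2 dBm

−130.2 dBm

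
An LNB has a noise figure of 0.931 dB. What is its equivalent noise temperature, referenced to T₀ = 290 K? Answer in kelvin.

69.3 K

F = 10^(0.931/10) = 1.23908
T_e = (F − 1)·T₀ = (1.23908 − 1) × 290 = 69.3 K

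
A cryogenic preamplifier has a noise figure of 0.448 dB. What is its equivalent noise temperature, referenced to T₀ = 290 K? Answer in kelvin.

31.5 K

F = 10^(0.448/10) = 1.10866
T_e = (F − 1)·T₀ = (1.10866 − 1) × 290 = 31.5 K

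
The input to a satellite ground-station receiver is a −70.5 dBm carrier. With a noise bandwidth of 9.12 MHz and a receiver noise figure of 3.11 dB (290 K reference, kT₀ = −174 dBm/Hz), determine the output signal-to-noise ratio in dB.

Noise floor: N = −174 + 10 log₁₀(B) + NF
10 log₁₀(9.12×10⁶) = 69.6 dB
N = −174 + 69.6 + 3.11 = −101.29 dBm
SNR = P_sig − N = −70.5 − (−101.29) = 30.79 dB → 30.8 dB

30.8 dB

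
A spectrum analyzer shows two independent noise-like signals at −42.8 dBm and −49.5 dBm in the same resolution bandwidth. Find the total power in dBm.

−42.0 dBm

Convert to linear, add, convert back:
P₁ = 5.25×10⁻⁸ W, P₂ = 1.12×10⁻⁸ W
P_tot = 6.37×10⁻⁸ W → 10 log₁₀(P_tot / 10⁻³) = −42.0 dBm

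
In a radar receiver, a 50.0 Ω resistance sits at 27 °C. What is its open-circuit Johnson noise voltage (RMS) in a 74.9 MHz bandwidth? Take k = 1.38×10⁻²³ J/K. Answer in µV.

T = 27 °C + 273.15 = 300.15 K
V_n = √(4kTRB)
4kTRB = 4 × 1.38×10⁻²³ × 300.15 × 5.00×10¹ × 7.49×10⁷ = 6.20×10⁻¹¹ V²
V_n = √(6.20×10⁻¹¹) = 7.88×10⁻⁶ V = 7.88 µV

7.88 µV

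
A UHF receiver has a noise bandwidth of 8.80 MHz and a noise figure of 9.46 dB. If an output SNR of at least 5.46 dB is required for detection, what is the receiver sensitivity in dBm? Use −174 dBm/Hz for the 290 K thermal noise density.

Sensitivity = −174 + 10 log₁₀(B) + NF + SNR_min
= −174 + 69.44 + 9.46 + 5.46
= −89.64 dBm → −89.6 dBm

−89.6 dBm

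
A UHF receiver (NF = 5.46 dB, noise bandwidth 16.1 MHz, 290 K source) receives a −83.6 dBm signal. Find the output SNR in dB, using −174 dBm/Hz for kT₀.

Noise floor: N = −174 + 10 log₁₀(B) + NF
10 log₁₀(1.61×10⁷) = 72.07 dB
N = −174 + 72.07 + 5.46 = −96.47 dBm
SNR = P_sig − N = −83.6 − (−96.47) = 12.87 dB → 12.9 dB

12.9 dB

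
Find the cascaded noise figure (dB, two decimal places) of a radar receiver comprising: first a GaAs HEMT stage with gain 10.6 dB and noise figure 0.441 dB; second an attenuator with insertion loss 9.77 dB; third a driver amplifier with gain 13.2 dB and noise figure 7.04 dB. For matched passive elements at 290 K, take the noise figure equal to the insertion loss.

7.16 dB

Convert to linear (a loss of L dB is a gain of −L dB): F_i = 10^(NF_i/10), G_i = 10^(G_i,dB/10)
  Stage 1: F_1 = 10^(0.441/10) = 1.107, G_1 = 10^(10.6/10) = 11.48
  Stage 2: F_2 = 10^(9.77/10) = 9.484, G_2 = 10^(−9.77/10) = 0.1054
  Stage 3: F_3 = 10^(7.04/10) = 5.058, G_3 = 10^(13.2/10) = 20.89
Friis cascade:
  F = 1.107 + (9.484 − 1)/11.48 + (5.058 − 1)/1.211 = 5.198
NF = 10 log₁₀(5.198) = 7.16 dB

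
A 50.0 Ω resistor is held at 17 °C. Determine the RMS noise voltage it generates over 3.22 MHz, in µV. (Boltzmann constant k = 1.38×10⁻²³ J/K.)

1.61 µV

T = 17 °C + 273.15 = 290.15 K
V_n = √(4kTRB)
4kTRB = 4 × 1.38×10⁻²³ × 290.15 × 5.00×10¹ × 3.22×10⁶ = 2.58×10⁻¹² V²
V_n = √(2.58×10⁻¹²) = 1.61×10⁻⁶ V = 1.61 µV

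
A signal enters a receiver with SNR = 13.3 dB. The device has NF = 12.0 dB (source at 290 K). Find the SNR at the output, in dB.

1.3 dB

By definition F = SNR_in/SNR_out, so in dB: SNR_out = SNR_in − NF
SNR_out = 13.3 − 12.0 = 1.3 dB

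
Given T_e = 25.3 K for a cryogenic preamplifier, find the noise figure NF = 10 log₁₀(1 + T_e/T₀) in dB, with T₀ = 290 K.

0.363 dB

F = 1 + T_e/T₀ = 1 + 25.3/290 = 1.08724
NF = 10 log₁₀(1.08724) = 0.363 dB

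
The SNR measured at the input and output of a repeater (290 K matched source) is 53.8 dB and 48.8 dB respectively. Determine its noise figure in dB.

5.0 dB

NF (dB) = SNR_in(dB) − SNR_out(dB) when the source is at T₀
NF = 53.8 − 48.8 = 5.0 dB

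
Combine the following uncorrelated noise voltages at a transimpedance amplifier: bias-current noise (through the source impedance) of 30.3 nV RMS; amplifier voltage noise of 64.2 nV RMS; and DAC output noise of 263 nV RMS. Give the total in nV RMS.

Uncorrelated sources add in power (mean-square): V_tot = √(ΣV_i²)
V_tot = √[(3.03×10⁻⁸)² + (6.42×10⁻⁸)² + (2.63×10⁻⁷)²] = 2.72×10⁻⁷ V = 272 nV

272 nV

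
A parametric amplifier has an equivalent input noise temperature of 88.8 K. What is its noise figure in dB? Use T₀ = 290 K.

F = 1 + T_e/T₀ = 1 + 88.8/290 = 1.30621
NF = 10 log₁₀(1.30621) = 1.16 dB

1.16 dB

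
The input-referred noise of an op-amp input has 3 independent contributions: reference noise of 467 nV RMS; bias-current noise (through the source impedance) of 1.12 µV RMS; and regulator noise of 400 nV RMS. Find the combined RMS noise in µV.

Uncorrelated sources add in power (mean-square): V_tot = √(ΣV_i²)
V_tot = √[(4.67×10⁻⁷)² + (1.12×10⁻⁶)² + (4.00×10⁻⁷)²] = 1.28×10⁻⁶ V = 1.28 µV

1.28 µV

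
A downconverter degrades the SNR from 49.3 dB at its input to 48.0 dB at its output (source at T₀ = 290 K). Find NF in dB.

1.3 dB

NF (dB) = SNR_in(dB) − SNR_out(dB) when the source is at T₀
NF = 49.3 − 48.0 = 1.3 dB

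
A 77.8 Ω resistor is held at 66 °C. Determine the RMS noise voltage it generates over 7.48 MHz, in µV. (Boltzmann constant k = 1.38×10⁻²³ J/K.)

T = 66 °C + 273.15 = 339.15 K
V_n = √(4kTRB)
4kTRB = 4 × 1.38×10⁻²³ × 339.15 × 7.78×10¹ × 7.48×10⁶ = 1.09×10⁻¹¹ V²
V_n = √(1.09×10⁻¹¹) = 3.30×10⁻⁶ V = 3.30 µV

3.30 µV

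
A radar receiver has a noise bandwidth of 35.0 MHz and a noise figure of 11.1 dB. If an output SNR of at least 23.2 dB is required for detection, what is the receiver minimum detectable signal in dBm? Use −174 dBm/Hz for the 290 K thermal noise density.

Sensitivity = −174 + 10 log₁₀(B) + NF + SNR_min
= −174 + 75.44 + 11.1 + 23.2
= −64.26 dBm → −64.3 dBm

−64.3 dBm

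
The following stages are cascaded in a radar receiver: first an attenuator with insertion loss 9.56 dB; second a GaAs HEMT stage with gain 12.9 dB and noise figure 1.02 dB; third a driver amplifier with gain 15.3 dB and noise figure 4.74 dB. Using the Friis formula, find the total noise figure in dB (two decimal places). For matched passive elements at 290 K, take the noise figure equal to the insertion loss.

Convert to linear (a loss of L dB is a gain of −L dB): F_i = 10^(NF_i/10), G_i = 10^(G_i,dB/10)
  Stage 1: F_1 = 10^(9.56/10) = 9.036, G_1 = 10^(−9.56/10) = 0.1107
  Stage 2: F_2 = 10^(1.02/10) = 1.265, G_2 = 10^(12.9/10) = 19.50
  Stage 3: F_3 = 10^(4.74/10) = 2.979, G_3 = 10^(15.3/10) = 33.88
Friis cascade:
  F = 9.036 + (1.265 − 1)/0.1107 + (2.979 − 1)/2.158 = 12.35
NF = 10 log₁₀(12.35) = 10.92 dB

10.92 dB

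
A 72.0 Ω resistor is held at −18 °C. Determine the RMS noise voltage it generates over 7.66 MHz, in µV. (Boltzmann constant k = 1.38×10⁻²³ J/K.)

T = −18 °C + 273.15 = 255.15 K
V_n = √(4kTRB)
4kTRB = 4 × 1.38×10⁻²³ × 255.15 × 7.20×10¹ × 7.66×10⁶ = 7.77×10⁻¹² V²
V_n = √(7.77×10⁻¹²) = 2.79×10⁻⁶ V = 2.79 µV

2.79 µV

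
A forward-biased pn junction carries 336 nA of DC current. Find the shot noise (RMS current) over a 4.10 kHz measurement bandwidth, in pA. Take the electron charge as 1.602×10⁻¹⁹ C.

21.0 pA

I_n = √(2qI·B)
2qI·B = 2 × 1.602×10⁻¹⁹ × 3.36×10⁻⁷ × 4.10×10³ = 4.41×10⁻²² A²
I_n = √(4.41×10⁻²²) = 2.10×10⁻¹¹ A = 21.0 pA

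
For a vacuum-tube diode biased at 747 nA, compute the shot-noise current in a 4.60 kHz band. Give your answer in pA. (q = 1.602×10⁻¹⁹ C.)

I_n = √(2qI·B)
2qI·B = 2 × 1.602×10⁻¹⁹ × 7.47×10⁻⁷ × 4.60×10³ = 1.10×10⁻²¹ A²
I_n = √(1.10×10⁻²¹) = 3.32×10⁻¹¹ A = 33.2 pA

33.2 pA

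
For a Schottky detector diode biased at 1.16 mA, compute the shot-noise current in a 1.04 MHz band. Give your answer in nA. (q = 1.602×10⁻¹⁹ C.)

I_n = √(2qI·B)
2qI·B = 2 × 1.602×10⁻¹⁹ × 1.16×10⁻³ × 1.04×10⁶ = 3.87×10⁻¹⁶ A²
I_n = √(3.87×10⁻¹⁶) = 1.97×10⁻⁸ A = 19.7 nA

19.7 nA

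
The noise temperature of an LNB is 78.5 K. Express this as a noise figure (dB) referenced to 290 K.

F = 1 + T_e/T₀ = 1 + 78.5/290 = 1.27069
NF = 10 log₁₀(1.27069) = 1.04 dB

1.04 dB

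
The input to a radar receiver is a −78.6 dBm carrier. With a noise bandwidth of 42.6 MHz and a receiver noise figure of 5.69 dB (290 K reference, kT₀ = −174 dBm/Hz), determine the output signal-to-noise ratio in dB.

Noise floor: N = −174 + 10 log₁₀(B) + NF
10 log₁₀(4.26×10⁷) = 76.29 dB
N = −174 + 76.29 + 5.69 = −92.02 dBm
SNR = P_sig − N = −78.6 − (−92.02) = 13.42 dB → 13.4 dB

13.4 dB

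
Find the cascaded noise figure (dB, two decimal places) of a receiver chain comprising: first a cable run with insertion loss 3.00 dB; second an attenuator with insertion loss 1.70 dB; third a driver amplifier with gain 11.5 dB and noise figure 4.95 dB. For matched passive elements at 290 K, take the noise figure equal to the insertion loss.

9.65 dB

Convert to linear (a loss of L dB is a gain of −L dB): F_i = 10^(NF_i/10), G_i = 10^(G_i,dB/10)
  Stage 1: F_1 = 10^(3.00/10) = 1.995, G_1 = 10^(−3.00/10) = 0.5012
  Stage 2: F_2 = 10^(1.70/10) = 1.479, G_2 = 10^(−1.70/10) = 0.6761
  Stage 3: F_3 = 10^(4.95/10) = 3.126, G_3 = 10^(11.5/10) = 14.13
Friis cascade:
  F = 1.995 + (1.479 − 1)/0.5012 + (3.126 − 1)/0.3388 = 9.226
NF = 10 log₁₀(9.226) = 9.65 dB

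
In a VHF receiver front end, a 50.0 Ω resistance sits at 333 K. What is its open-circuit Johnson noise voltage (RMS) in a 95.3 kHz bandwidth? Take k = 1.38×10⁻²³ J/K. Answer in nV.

V_n = √(4kTRB)
4kTRB = 4 × 1.38×10⁻²³ × 333 × 5.00×10¹ × 9.53×10⁴ = 8.76×10⁻¹⁴ V²
V_n = √(8.76×10⁻¹⁴) = 2.96×10⁻⁷ V = 296 nV

296 nV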